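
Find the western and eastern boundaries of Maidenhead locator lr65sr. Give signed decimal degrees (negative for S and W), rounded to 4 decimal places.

Field L=11, R=17: +11·20° lon, +17·10° lat → SW at lon 40°, lat 80°.
Square 6, 5: +6·2° lon, +5·1° lat → SW at lon 52°, lat 85°.
Subsquare s=18, r=17: +18·0.0833333° lon, +17·0.0416667° lat → SW at lon 53.5°, lat 85.7083°.
Cell spans 0.0833333° lon × 0.0416667° lat.
west 53.5000, east 53.5833.

53.5000, 53.5833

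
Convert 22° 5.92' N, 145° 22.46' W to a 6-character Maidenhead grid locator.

BL72hc

Add 180° to longitude and 90° to latitude: 34.6257, 112.0987.
Field: 34.6257/20 → 1 → B, 112.0987/10 → 11 → L; chars BL.
Square: 14.6257/2 → 7, 2.0987/1 → 2; chars 72.
Subsquare: 0.6257/0.0833333 → 7 → h, 0.0987/0.0416667 → 2 → c; chars hc.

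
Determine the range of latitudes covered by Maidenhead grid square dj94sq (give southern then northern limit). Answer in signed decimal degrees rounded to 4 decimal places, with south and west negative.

4.6667, 4.7083

Field D=3, J=9: +3·20° lon, +9·10° lat → SW at lon -120°, lat 0°.
Square 9, 4: +9·2° lon, +4·1° lat → SW at lon -102°, lat 4°.
Subsquare s=18, q=16: +18·0.0833333° lon, +16·0.0416667° lat → SW at lon -100.5°, lat 4.66667°.
Cell spans 0.0833333° lon × 0.0416667° lat.
south 4.6667, north 4.7083.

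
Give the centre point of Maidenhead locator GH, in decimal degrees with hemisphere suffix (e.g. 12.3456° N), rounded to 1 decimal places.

15.0° S, 50.0° W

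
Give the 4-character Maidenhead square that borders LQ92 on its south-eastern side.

Longitude square 9; +1 → 10, wraps to 0, carry into field.
Longitude field L = 11; +1 → 12 = M.
Latitude square 2; −1 → 1.

MQ01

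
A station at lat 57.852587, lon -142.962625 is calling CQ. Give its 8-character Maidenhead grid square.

BO87mu44

Shift to the Maidenhead origin (180°W, 90°S): lon 37.03737, lat 147.85259.
Field: 37.03737/20 → 1 → B, 147.85259/10 → 14 → O; chars BO.
Square: 17.03737/2 → 8, 7.85259/1 → 7; chars 87.
Subsquare: 1.03737/0.0833333 → 12 → m, 0.85259/0.0416667 → 20 → u; chars mu.
Extended square: 0.03737/0.00833333 → 4, 0.01925/0.00416667 → 4; chars 44.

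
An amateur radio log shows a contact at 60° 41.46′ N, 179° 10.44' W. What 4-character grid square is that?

AP00

Offset from 180°W / 90°S: lon 0.83°, lat 150.69°.
Field (20°×10°, letters A–R): lon ⌊0.83/20⌋ = 0 → A; lat ⌊150.69/10⌋ = 15 → P.
Square (2°×1°, digits 0–9): lon ⌊0.83/2⌋ = 0; lat ⌊0.69/1⌋ = 0.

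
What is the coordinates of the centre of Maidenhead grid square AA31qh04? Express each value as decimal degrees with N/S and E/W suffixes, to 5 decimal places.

88.68958° S, 172.66250° W

Field A=0, A=0: +0·20° lon, +0·10° lat → SW at lon -180°, lat -90°.
Square 3, 1: +3·2° lon, +1·1° lat → SW at lon -174°, lat -89°.
Subsquare q=16, h=7: +16·0.0833333° lon, +7·0.0416667° lat → SW at lon -172.667°, lat -88.7083°.
Extended square 0, 4: +0·0.00833333° lon, +4·0.00416667° lat → SW at lon -172.667°, lat -88.6917°.
Cell spans 0.00833333° lon × 0.00416667° lat. Centre is SW corner plus half of each.
latitude 88.68958° S, longitude 172.66250° W.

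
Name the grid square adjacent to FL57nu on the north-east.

Longitude subsquare n = 13; +1 → 14 = o.
Latitude subsquare u = 20; +1 → 21 = v.

FL57ov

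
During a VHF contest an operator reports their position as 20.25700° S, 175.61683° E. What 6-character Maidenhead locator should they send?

RG79tr

Shift to the Maidenhead origin (180°W, 90°S): lon 355.6168, lat 69.7430.
Field: 355.6168/20 → 17 → R, 69.7430/10 → 6 → G; chars RG.
Square: 15.6168/2 → 7, 9.7430/1 → 9; chars 79.
Subsquare: 1.6168/0.0833333 → 19 → t, 0.7430/0.0416667 → 17 → r; chars tr.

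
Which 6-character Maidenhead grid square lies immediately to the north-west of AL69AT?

AL59xu

Longitude subsquare a = 0; −1 → -1, wraps to 23 = x, carry into square.
Longitude square 6; −1 → 5.
Latitude subsquare t = 19; +1 → 20 = u.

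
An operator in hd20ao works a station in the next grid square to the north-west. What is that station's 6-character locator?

HD10xp

Longitude subsquare a = 0; −1 → -1, wraps to 23 = x, carry into square.
Longitude square 2; −1 → 1.
Latitude subsquare o = 14; +1 → 15 = p.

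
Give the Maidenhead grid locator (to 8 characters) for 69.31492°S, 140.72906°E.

Shift to the Maidenhead origin (180°W, 90°S): lon 320.72906, lat 20.68508.
Field: lon ⌊320.72906/20⌋ = 16 → Q; lat ⌊20.68508/10⌋ = 2 → C.
Square: lon ⌊0.72906/2⌋ = 0; lat ⌊0.68508/1⌋ = 0.
Subsquare: lon ⌊0.72906/0.0833333⌋ = 8 → i; lat ⌊0.68508/0.0416667⌋ = 16 → q.
Extended square: lon ⌊0.06239/0.00833333⌋ = 7; lat ⌊0.01841/0.00416667⌋ = 4.

QC00iq74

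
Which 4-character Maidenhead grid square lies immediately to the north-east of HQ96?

Longitude square 9; +1 → 10, wraps to 0, carry into field.
Longitude field H = 7; +1 → 8 = I.
Latitude square 6; +1 → 7.

IQ07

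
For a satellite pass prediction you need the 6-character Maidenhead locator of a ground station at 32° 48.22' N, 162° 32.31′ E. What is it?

Shift to the Maidenhead origin (180°W, 90°S): lon 342.5385, lat 122.8037.
Field (20°×10°, letters A–R): lon ⌊342.5385/20⌋ = 17 → R; lat ⌊122.8037/10⌋ = 12 → M.
Square (2°×1°, digits 0–9): lon ⌊2.5385/2⌋ = 1; lat ⌊2.8037/1⌋ = 2.
Subsquare (5′×2.5′, letters a–x): lon ⌊0.5385/0.0833333⌋ = 6 → g; lat ⌊0.8037/0.0416667⌋ = 19 → t.

RM12gt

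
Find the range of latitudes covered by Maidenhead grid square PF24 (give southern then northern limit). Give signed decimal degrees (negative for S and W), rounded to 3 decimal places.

-36.000, -35.000

Field P=15, F=5: +15·20° lon, +5·10° lat → SW at lon 120°, lat -40°.
Square 2, 4: +2·2° lon, +4·1° lat → SW at lon 124°, lat -36°.
Cell spans 2° lon × 1° lat.
south -36.000, north -35.000.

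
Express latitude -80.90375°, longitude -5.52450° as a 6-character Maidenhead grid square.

Offset from 180°W / 90°S: lon 174.4755°, lat 9.0962°.
Field: 174.4755/20 → 8 → I, 9.0962/10 → 0 → A; chars IA.
Square: 14.4755/2 → 7, 9.0962/1 → 9; chars 79.
Subsquare: 0.4755/0.0833333 → 5 → f, 0.0962/0.0416667 → 2 → c; chars fc.

IA79fc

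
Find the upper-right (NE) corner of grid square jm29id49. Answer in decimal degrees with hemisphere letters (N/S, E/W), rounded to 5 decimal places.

39.16667° N, 4.70833° E

Field J=9, M=12: +9·20° lon, +12·10° lat → SW at lon 0°, lat 30°.
Square 2, 9: +2·2° lon, +9·1° lat → SW at lon 4°, lat 39°.
Subsquare i=8, d=3: +8·0.0833333° lon, +3·0.0416667° lat → SW at lon 4.66667°, lat 39.125°.
Extended square 4, 9: +4·0.00833333° lon, +9·0.00416667° lat → SW at lon 4.7°, lat 39.1625°.
Cell spans 0.00833333° lon × 0.00416667° lat. NE corner is SW corner plus one full cell.
latitude 39.16667° N, longitude 4.70833° E.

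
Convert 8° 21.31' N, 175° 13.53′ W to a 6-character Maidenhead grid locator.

Add 180° to longitude and 90° to latitude: 4.7745, 98.3552.
Field: 4.7745/20 → 0 → A, 98.3552/10 → 9 → J; chars AJ.
Square: 4.7745/2 → 2, 8.3552/1 → 8; chars 28.
Subsquare: 0.7745/0.0833333 → 9 → j, 0.3552/0.0416667 → 8 → i; chars ji.

AJ28ji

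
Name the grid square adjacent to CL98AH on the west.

Longitude subsquare a = 0; −1 → -1, wraps to 23 = x, carry into square.
Longitude square 9; −1 → 8.
The latitude characters are unchanged.

CL88xh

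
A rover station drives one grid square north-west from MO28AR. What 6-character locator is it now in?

MO18xs

Longitude subsquare a = 0; −1 → -1, wraps to 23 = x, carry into square.
Longitude square 2; −1 → 1.
Latitude subsquare r = 17; +1 → 18 = s.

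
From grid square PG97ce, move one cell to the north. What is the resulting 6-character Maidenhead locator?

Latitude subsquare e = 4; +1 → 5 = f.
The longitude characters are unchanged.

PG97cf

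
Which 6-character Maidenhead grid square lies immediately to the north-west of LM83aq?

Longitude subsquare a = 0; −1 → -1, wraps to 23 = x, carry into square.
Longitude square 8; −1 → 7.
Latitude subsquare q = 16; +1 → 17 = r.

LM73xr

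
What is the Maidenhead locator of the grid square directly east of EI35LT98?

Longitude extended square 9; +1 → 10, wraps to 0, carry into subsquare.
Longitude subsquare l = 11; +1 → 12 = m.
The latitude characters are unchanged.

EI35mt08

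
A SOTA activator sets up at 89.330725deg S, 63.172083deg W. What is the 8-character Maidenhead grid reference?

FA80jq90

Shift to the Maidenhead origin (180°W, 90°S): lon 116.82792, lat 0.66927.
Field (20°×10°, letters A–R): lon ⌊116.82792/20⌋ = 5 → F; lat ⌊0.66927/10⌋ = 0 → A.
Square (2°×1°, digits 0–9): lon ⌊16.82792/2⌋ = 8; lat ⌊0.66927/1⌋ = 0.
Subsquare (5′×2.5′, letters a–x): lon ⌊0.82792/0.0833333⌋ = 9 → j; lat ⌊0.66927/0.0416667⌋ = 16 → q.
Extended square (30″×15″, digits 0–9): lon ⌊0.07792/0.00833333⌋ = 9; lat ⌊0.00261/0.00416667⌋ = 0.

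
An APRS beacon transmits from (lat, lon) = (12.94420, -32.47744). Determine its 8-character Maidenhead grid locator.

Shift to the Maidenhead origin (180°W, 90°S): lon 147.52256, lat 102.94420.
Field: lon ⌊147.52256/20⌋ = 7 → H; lat ⌊102.94420/10⌋ = 10 → K.
Square: lon ⌊7.52256/2⌋ = 3; lat ⌊2.94420/1⌋ = 2.
Subsquare: lon ⌊1.52256/0.0833333⌋ = 18 → s; lat ⌊0.94420/0.0416667⌋ = 22 → w.
Extended square: lon ⌊0.02256/0.00833333⌋ = 2; lat ⌊0.02753/0.00416667⌋ = 6.

HK32sw26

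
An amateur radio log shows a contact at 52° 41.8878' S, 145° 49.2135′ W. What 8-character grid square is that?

BD77ch12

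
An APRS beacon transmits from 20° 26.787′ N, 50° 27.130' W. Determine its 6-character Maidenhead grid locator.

Add 180° to longitude and 90° to latitude: 129.5478, 110.4464.
Field: lon ⌊129.5478/20⌋ = 6 → G; lat ⌊110.4464/10⌋ = 11 → L.
Square: lon ⌊9.5478/2⌋ = 4; lat ⌊0.4464/1⌋ = 0.
Subsquare: lon ⌊1.5478/0.0833333⌋ = 18 → s; lat ⌊0.4464/0.0416667⌋ = 10 → k.

GL40sk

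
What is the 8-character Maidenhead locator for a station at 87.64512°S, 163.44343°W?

AA82gi65

Offset from 180°W / 90°S: lon 16.55657°, lat 2.35488°.
Field: 16.55657/20 → 0 → A, 2.35488/10 → 0 → A; chars AA.
Square: 16.55657/2 → 8, 2.35488/1 → 2; chars 82.
Subsquare: 0.55657/0.0833333 → 6 → g, 0.35488/0.0416667 → 8 → i; chars gi.
Extended square: 0.05657/0.00833333 → 6, 0.02155/0.00416667 → 5; chars 65.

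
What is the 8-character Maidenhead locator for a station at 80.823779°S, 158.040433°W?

Offset from 180°W / 90°S: lon 21.95957°, lat 9.17622°.
Field: 21.95957/20 → 1 → B, 9.17622/10 → 0 → A; chars BA.
Square: 1.95957/2 → 0, 9.17622/1 → 9; chars 09.
Subsquare: 1.95957/0.0833333 → 23 → x, 0.17622/0.0416667 → 4 → e; chars xe.
Extended square: 0.04290/0.00833333 → 5, 0.00955/0.00416667 → 2; chars 52.

BA09xe52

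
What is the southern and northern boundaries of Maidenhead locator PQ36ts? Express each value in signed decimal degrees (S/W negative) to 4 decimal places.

76.7500, 76.7917

Field P=15, Q=16: +15·20° lon, +16·10° lat → SW at lon 120°, lat 70°.
Square 3, 6: +3·2° lon, +6·1° lat → SW at lon 126°, lat 76°.
Subsquare t=19, s=18: +19·0.0833333° lon, +18·0.0416667° lat → SW at lon 127.583°, lat 76.75°.
Cell spans 0.0833333° lon × 0.0416667° lat.
south 76.7500, north 76.7917.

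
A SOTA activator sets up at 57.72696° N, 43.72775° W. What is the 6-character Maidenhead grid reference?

GO87dr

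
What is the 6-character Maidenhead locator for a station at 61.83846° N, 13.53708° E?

JP61su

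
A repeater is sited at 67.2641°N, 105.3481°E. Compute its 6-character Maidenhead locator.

Shift to the Maidenhead origin (180°W, 90°S): lon 285.3481, lat 157.2641.
Field: lon ⌊285.3481/20⌋ = 14 → O; lat ⌊157.2641/10⌋ = 15 → P.
Square: lon ⌊5.3481/2⌋ = 2; lat ⌊7.2641/1⌋ = 7.
Subsquare: lon ⌊1.3481/0.0833333⌋ = 16 → q; lat ⌊0.2641/0.0416667⌋ = 6 → g.

OP27qg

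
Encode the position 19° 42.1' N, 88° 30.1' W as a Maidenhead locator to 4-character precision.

Offset from 180°W / 90°S: lon 91.50°, lat 109.70°.
Field (20°×10°, letters A–R): lon ⌊91.50/20⌋ = 4 → E; lat ⌊109.70/10⌋ = 10 → K.
Square (2°×1°, digits 0–9): lon ⌊11.50/2⌋ = 5; lat ⌊9.70/1⌋ = 9.

EK59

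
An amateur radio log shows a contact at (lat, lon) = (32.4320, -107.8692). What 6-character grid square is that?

DM62bk

Add 180° to longitude and 90° to latitude: 72.1308, 122.4320.
Field (20°×10°, letters A–R): 72.1308/20 → 3 → D, 122.4320/10 → 12 → M; chars DM.
Square (2°×1°, digits 0–9): 12.1308/2 → 6, 2.4320/1 → 2; chars 62.
Subsquare (5′×2.5′, letters a–x): 0.1308/0.0833333 → 1 → b, 0.4320/0.0416667 → 10 → k; chars bk.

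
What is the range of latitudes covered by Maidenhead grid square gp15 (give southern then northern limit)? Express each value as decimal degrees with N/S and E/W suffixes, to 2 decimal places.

65.00° N, 66.00° N

Field G=6, P=15: +6·20° lon, +15·10° lat → SW at lon -60°, lat 60°.
Square 1, 5: +1·2° lon, +5·1° lat → SW at lon -58°, lat 65°.
Cell spans 2° lon × 1° lat.
south 65.00° N, north 66.00° N.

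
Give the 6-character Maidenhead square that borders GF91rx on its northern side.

GF92ra

Latitude subsquare x = 23; +1 → 24, wraps to 0 = a, carry into square.
Latitude square 1; +1 → 2.
The longitude characters are unchanged.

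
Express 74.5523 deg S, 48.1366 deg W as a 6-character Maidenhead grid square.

GB55wk

Add 180° to longitude and 90° to latitude: 131.8634, 15.4477.
Field: lon ⌊131.8634/20⌋ = 6 → G; lat ⌊15.4477/10⌋ = 1 → B.
Square: lon ⌊11.8634/2⌋ = 5; lat ⌊5.4477/1⌋ = 5.
Subsquare: lon ⌊1.8634/0.0833333⌋ = 22 → w; lat ⌊0.4477/0.0416667⌋ = 10 → k.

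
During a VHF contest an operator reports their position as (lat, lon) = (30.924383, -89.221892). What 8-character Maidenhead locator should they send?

EM50jw31

Shift to the Maidenhead origin (180°W, 90°S): lon 90.77811, lat 120.92438.
Field (20°×10°, letters A–R): 90.77811/20 → 4 → E, 120.92438/10 → 12 → M; chars EM.
Square (2°×1°, digits 0–9): 10.77811/2 → 5, 0.92438/1 → 0; chars 50.
Subsquare (5′×2.5′, letters a–x): 0.77811/0.0833333 → 9 → j, 0.92438/0.0416667 → 22 → w; chars jw.
Extended square (30″×15″, digits 0–9): 0.02811/0.00833333 → 3, 0.00772/0.00416667 → 1; chars 31.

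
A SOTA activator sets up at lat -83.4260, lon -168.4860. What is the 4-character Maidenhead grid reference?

Offset from 180°W / 90°S: lon 11.51°, lat 6.57°.
Field: lon ⌊11.51/20⌋ = 0 → A; lat ⌊6.57/10⌋ = 0 → A.
Square: lon ⌊11.51/2⌋ = 5; lat ⌊6.57/1⌋ = 6.

AA56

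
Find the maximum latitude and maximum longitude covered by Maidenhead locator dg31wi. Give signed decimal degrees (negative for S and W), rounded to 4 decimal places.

-28.6250, -112.0833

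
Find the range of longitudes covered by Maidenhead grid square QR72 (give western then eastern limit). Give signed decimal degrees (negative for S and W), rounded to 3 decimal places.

154.000, 156.000

Field Q=16, R=17: +16·20° lon, +17·10° lat → SW at lon 140°, lat 80°.
Square 7, 2: +7·2° lon, +2·1° lat → SW at lon 154°, lat 82°.
Cell spans 2° lon × 1° lat.
west 154.000, east 156.000.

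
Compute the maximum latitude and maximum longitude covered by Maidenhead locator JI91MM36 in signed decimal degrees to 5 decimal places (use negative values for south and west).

-8.47083, 19.03333

Field J=9, I=8: +9·20° lon, +8·10° lat → SW at lon 0°, lat -10°.
Square 9, 1: +9·2° lon, +1·1° lat → SW at lon 18°, lat -9°.
Subsquare m=12, m=12: +12·0.0833333° lon, +12·0.0416667° lat → SW at lon 19°, lat -8.5°.
Extended square 3, 6: +3·0.00833333° lon, +6·0.00416667° lat → SW at lon 19.025°, lat -8.475°.
Cell spans 0.00833333° lon × 0.00416667° lat. NE corner is SW corner plus one full cell.
latitude -8.47083, longitude 19.03333.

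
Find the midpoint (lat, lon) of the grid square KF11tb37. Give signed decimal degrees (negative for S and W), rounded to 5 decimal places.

-38.92708, 23.61250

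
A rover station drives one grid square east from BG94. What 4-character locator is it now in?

Longitude square 9; +1 → 10, wraps to 0, carry into field.
Longitude field B = 1; +1 → 2 = C.
The latitude characters are unchanged.

CG04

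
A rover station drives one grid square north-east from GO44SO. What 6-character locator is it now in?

Longitude subsquare s = 18; +1 → 19 = t.
Latitude subsquare o = 14; +1 → 15 = p.

GO44tp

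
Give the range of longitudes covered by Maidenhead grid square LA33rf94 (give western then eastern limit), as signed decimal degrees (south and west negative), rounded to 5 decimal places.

Field L=11, A=0: +11·20° lon, +0·10° lat → SW at lon 40°, lat -90°.
Square 3, 3: +3·2° lon, +3·1° lat → SW at lon 46°, lat -87°.
Subsquare r=17, f=5: +17·0.0833333° lon, +5·0.0416667° lat → SW at lon 47.4167°, lat -86.7917°.
Extended square 9, 4: +9·0.00833333° lon, +4·0.00416667° lat → SW at lon 47.4917°, lat -86.775°.
Cell spans 0.00833333° lon × 0.00416667° lat.
west 47.49167, east 47.50000.

47.49167, 47.50000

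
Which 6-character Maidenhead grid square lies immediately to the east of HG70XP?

HG80ap

Longitude subsquare x = 23; +1 → 24, wraps to 0 = a, carry into square.
Longitude square 7; +1 → 8.
The latitude characters are unchanged.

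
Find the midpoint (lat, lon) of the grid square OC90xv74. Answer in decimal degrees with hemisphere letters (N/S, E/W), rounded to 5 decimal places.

69.10625° S, 119.97917° E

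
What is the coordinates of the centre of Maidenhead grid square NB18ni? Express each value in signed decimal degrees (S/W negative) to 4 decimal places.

-71.6458, 83.1250

Field N=13, B=1: +13·20° lon, +1·10° lat → SW at lon 80°, lat -80°.
Square 1, 8: +1·2° lon, +8·1° lat → SW at lon 82°, lat -72°.
Subsquare n=13, i=8: +13·0.0833333° lon, +8·0.0416667° lat → SW at lon 83.0833°, lat -71.6667°.
Cell spans 0.0833333° lon × 0.0416667° lat. Centre is SW corner plus half of each.
latitude -71.6458, longitude 83.1250.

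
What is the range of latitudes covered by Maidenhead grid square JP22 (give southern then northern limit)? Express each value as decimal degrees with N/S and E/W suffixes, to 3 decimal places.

62.000° N, 63.000° N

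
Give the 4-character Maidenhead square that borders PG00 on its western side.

Longitude square 0; −1 → -1, wraps to 9, carry into field.
Longitude field P = 15; −1 → 14 = O.
The latitude characters are unchanged.

OG90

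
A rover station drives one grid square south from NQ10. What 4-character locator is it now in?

NP19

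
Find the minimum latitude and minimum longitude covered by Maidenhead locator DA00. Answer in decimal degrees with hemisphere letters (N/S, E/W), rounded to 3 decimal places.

90.000° S, 120.000° W

Field D=3, A=0: +3·20° lon, +0·10° lat → SW at lon -120°, lat -90°.
Square 0, 0: +0·2° lon, +0·1° lat → SW at lon -120°, lat -90°.
latitude 90.000° S, longitude 120.000° W.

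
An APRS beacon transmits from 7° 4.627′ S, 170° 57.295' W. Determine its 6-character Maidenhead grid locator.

Shift to the Maidenhead origin (180°W, 90°S): lon 9.0451, lat 82.9229.
Field: lon ⌊9.0451/20⌋ = 0 → A; lat ⌊82.9229/10⌋ = 8 → I.
Square: lon ⌊9.0451/2⌋ = 4; lat ⌊2.9229/1⌋ = 2.
Subsquare: lon ⌊1.0451/0.0833333⌋ = 12 → m; lat ⌊0.9229/0.0416667⌋ = 22 → w.

AI42mw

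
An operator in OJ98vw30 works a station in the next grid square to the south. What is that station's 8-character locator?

Latitude extended square 0; −1 → -1, wraps to 9, carry into subsquare.
Latitude subsquare w = 22; −1 → 21 = v.
The longitude characters are unchanged.

OJ98vv39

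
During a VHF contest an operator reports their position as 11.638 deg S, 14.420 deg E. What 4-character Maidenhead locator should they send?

JH78

Add 180° to longitude and 90° to latitude: 194.42, 78.36.
Field: lon ⌊194.42/20⌋ = 9 → J; lat ⌊78.36/10⌋ = 7 → H.
Square: lon ⌊14.42/2⌋ = 7; lat ⌊8.36/1⌋ = 8.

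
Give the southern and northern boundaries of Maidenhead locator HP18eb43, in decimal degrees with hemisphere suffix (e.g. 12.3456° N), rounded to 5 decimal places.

68.05417° N, 68.05833° N

Field H=7, P=15: +7·20° lon, +15·10° lat → SW at lon -40°, lat 60°.
Square 1, 8: +1·2° lon, +8·1° lat → SW at lon -38°, lat 68°.
Subsquare e=4, b=1: +4·0.0833333° lon, +1·0.0416667° lat → SW at lon -37.6667°, lat 68.0417°.
Extended square 4, 3: +4·0.00833333° lon, +3·0.00416667° lat → SW at lon -37.6333°, lat 68.0542°.
Cell spans 0.00833333° lon × 0.00416667° lat.
south 68.05417° N, north 68.05833° N.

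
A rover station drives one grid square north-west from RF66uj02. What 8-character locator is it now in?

Longitude extended square 0; −1 → -1, wraps to 9, carry into subsquare.
Longitude subsquare u = 20; −1 → 19 = t.
Latitude extended square 2; +1 → 3.

RF66tj93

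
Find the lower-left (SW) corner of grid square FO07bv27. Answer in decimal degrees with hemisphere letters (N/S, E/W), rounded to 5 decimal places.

Field F=5, O=14: +5·20° lon, +14·10° lat → SW at lon -80°, lat 50°.
Square 0, 7: +0·2° lon, +7·1° lat → SW at lon -80°, lat 57°.
Subsquare b=1, v=21: +1·0.0833333° lon, +21·0.0416667° lat → SW at lon -79.9167°, lat 57.875°.
Extended square 2, 7: +2·0.00833333° lon, +7·0.00416667° lat → SW at lon -79.9°, lat 57.9042°.
latitude 57.90417° N, longitude 79.90000° W.

57.90417° N, 79.90000° W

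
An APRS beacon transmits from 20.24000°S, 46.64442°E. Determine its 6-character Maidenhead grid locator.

LG39hs

Shift to the Maidenhead origin (180°W, 90°S): lon 226.6444, lat 69.7600.
Field: 226.6444/20 → 11 → L, 69.7600/10 → 6 → G; chars LG.
Square: 6.6444/2 → 3, 9.7600/1 → 9; chars 39.
Subsquare: 0.6444/0.0833333 → 7 → h, 0.7600/0.0416667 → 18 → s; chars hs.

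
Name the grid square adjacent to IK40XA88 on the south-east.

Longitude extended square 8; +1 → 9.
Latitude extended square 8; −1 → 7.

IK40xa97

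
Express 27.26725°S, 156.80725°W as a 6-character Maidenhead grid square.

Offset from 180°W / 90°S: lon 23.1927°, lat 62.7327°.
Field (20°×10°, letters A–R): 23.1927/20 → 1 → B, 62.7327/10 → 6 → G; chars BG.
Square (2°×1°, digits 0–9): 3.1927/2 → 1, 2.7327/1 → 2; chars 12.
Subsquare (5′×2.5′, letters a–x): 1.1927/0.0833333 → 14 → o, 0.7327/0.0416667 → 17 → r; chars or.

BG12or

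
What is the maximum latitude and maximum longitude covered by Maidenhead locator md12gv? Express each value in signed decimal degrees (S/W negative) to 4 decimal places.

-57.0833, 62.5833

Field M=12, D=3: +12·20° lon, +3·10° lat → SW at lon 60°, lat -60°.
Square 1, 2: +1·2° lon, +2·1° lat → SW at lon 62°, lat -58°.
Subsquare g=6, v=21: +6·0.0833333° lon, +21·0.0416667° lat → SW at lon 62.5°, lat -57.125°.
Cell spans 0.0833333° lon × 0.0416667° lat. NE corner is SW corner plus one full cell.
latitude -57.0833, longitude 62.5833.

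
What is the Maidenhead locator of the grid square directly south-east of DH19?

Longitude square 1; +1 → 2.
Latitude square 9; −1 → 8.

DH28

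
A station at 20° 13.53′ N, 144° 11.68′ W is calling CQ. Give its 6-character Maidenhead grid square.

BL70vf

Offset from 180°W / 90°S: lon 35.8053°, lat 110.2255°.
Field: 35.8053/20 → 1 → B, 110.2255/10 → 11 → L; chars BL.
Square: 15.8053/2 → 7, 0.2255/1 → 0; chars 70.
Subsquare: 1.8053/0.0833333 → 21 → v, 0.2255/0.0416667 → 5 → f; chars vf.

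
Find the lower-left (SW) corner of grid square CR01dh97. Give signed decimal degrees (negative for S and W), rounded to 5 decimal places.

Field C=2, R=17: +2·20° lon, +17·10° lat → SW at lon -140°, lat 80°.
Square 0, 1: +0·2° lon, +1·1° lat → SW at lon -140°, lat 81°.
Subsquare d=3, h=7: +3·0.0833333° lon, +7·0.0416667° lat → SW at lon -139.75°, lat 81.2917°.
Extended square 9, 7: +9·0.00833333° lon, +7·0.00416667° lat → SW at lon -139.675°, lat 81.3208°.
latitude 81.32083, longitude -139.67500.

81.32083, -139.67500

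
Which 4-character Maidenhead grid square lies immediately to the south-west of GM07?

Longitude square 0; −1 → -1, wraps to 9, carry into field.
Longitude field G = 6; −1 → 5 = F.
Latitude square 7; −1 → 6.

FM96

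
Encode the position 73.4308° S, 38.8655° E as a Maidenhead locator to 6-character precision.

KB96kn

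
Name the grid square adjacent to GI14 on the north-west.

Longitude square 1; −1 → 0.
Latitude square 4; +1 → 5.

GI05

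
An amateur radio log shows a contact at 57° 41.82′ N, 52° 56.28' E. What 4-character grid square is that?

Shift to the Maidenhead origin (180°W, 90°S): lon 232.94, lat 147.70.
Field: 232.94/20 → 11 → L, 147.70/10 → 14 → O; chars LO.
Square: 12.94/2 → 6, 7.70/1 → 7; chars 67.

LO67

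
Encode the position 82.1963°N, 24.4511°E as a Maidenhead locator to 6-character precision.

Shift to the Maidenhead origin (180°W, 90°S): lon 204.4511, lat 172.1963.
Field (20°×10°, letters A–R): lon ⌊204.4511/20⌋ = 10 → K; lat ⌊172.1963/10⌋ = 17 → R.
Square (2°×1°, digits 0–9): lon ⌊4.4511/2⌋ = 2; lat ⌊2.1963/1⌋ = 2.
Subsquare (5′×2.5′, letters a–x): lon ⌊0.4511/0.0833333⌋ = 5 → f; lat ⌊0.1963/0.0416667⌋ = 4 → e.

KR22fe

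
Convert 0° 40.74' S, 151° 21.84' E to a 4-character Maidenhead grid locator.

Shift to the Maidenhead origin (180°W, 90°S): lon 331.36, lat 89.32.
Field: lon ⌊331.36/20⌋ = 16 → Q; lat ⌊89.32/10⌋ = 8 → I.
Square: lon ⌊11.36/2⌋ = 5; lat ⌊9.32/1⌋ = 9.

QI59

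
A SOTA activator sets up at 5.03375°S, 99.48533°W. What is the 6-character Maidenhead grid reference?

EI04gx

Shift to the Maidenhead origin (180°W, 90°S): lon 80.5147, lat 84.9663.
Field: 80.5147/20 → 4 → E, 84.9663/10 → 8 → I; chars EI.
Square: 0.5147/2 → 0, 4.9663/1 → 4; chars 04.
Subsquare: 0.5147/0.0833333 → 6 → g, 0.9663/0.0416667 → 23 → x; chars gx.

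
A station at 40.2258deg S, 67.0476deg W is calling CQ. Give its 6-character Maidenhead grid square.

Offset from 180°W / 90°S: lon 112.9524°, lat 49.7742°.
Field: 112.9524/20 → 5 → F, 49.7742/10 → 4 → E; chars FE.
Square: 12.9524/2 → 6, 9.7742/1 → 9; chars 69.
Subsquare: 0.9524/0.0833333 → 11 → l, 0.7742/0.0416667 → 18 → s; chars ls.

FE69ls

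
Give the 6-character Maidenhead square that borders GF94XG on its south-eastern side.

HF04af

Longitude subsquare x = 23; +1 → 24, wraps to 0 = a, carry into square.
Longitude square 9; +1 → 10, wraps to 0, carry into field.
Longitude field G = 6; +1 → 7 = H.
Latitude subsquare g = 6; −1 → 5 = f.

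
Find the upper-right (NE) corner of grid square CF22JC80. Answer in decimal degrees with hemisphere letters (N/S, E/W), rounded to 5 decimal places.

Field C=2, F=5: +2·20° lon, +5·10° lat → SW at lon -140°, lat -40°.
Square 2, 2: +2·2° lon, +2·1° lat → SW at lon -136°, lat -38°.
Subsquare j=9, c=2: +9·0.0833333° lon, +2·0.0416667° lat → SW at lon -135.25°, lat -37.9167°.
Extended square 8, 0: +8·0.00833333° lon, +0·0.00416667° lat → SW at lon -135.183°, lat -37.9167°.
Cell spans 0.00833333° lon × 0.00416667° lat. NE corner is SW corner plus one full cell.
latitude 37.91250° S, longitude 135.17500° W.

37.91250° S, 135.17500° W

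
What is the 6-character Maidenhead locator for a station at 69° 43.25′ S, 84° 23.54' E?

Add 180° to longitude and 90° to latitude: 264.3923, 20.2792.
Field: 264.3923/20 → 13 → N, 20.2792/10 → 2 → C; chars NC.
Square: 4.3923/2 → 2, 0.2792/1 → 0; chars 20.
Subsquare: 0.3923/0.0833333 → 4 → e, 0.2792/0.0416667 → 6 → g; chars eg.

NC20eg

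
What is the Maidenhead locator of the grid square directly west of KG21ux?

Longitude subsquare u = 20; −1 → 19 = t.
The latitude characters are unchanged.

KG21tx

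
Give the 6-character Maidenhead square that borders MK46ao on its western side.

Longitude subsquare a = 0; −1 → -1, wraps to 23 = x, carry into square.
Longitude square 4; −1 → 3.
The latitude characters are unchanged.

MK36xo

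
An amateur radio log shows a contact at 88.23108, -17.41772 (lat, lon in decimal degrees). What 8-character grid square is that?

Add 180° to longitude and 90° to latitude: 162.58228, 178.23108.
Field (20°×10°, letters A–R): 162.58228/20 → 8 → I, 178.23108/10 → 17 → R; chars IR.
Square (2°×1°, digits 0–9): 2.58228/2 → 1, 8.23108/1 → 8; chars 18.
Subsquare (5′×2.5′, letters a–x): 0.58228/0.0833333 → 6 → g, 0.23108/0.0416667 → 5 → f; chars gf.
Extended square (30″×15″, digits 0–9): 0.08228/0.00833333 → 9, 0.02275/0.00416667 → 5; chars 95.

IR18gf95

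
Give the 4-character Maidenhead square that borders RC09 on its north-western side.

Longitude square 0; −1 → -1, wraps to 9, carry into field.
Longitude field R = 17; −1 → 16 = Q.
Latitude square 9; +1 → 10, wraps to 0, carry into field.
Latitude field C = 2; +1 → 3 = D.

QD90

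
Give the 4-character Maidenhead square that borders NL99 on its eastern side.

OL09

Longitude square 9; +1 → 10, wraps to 0, carry into field.
Longitude field N = 13; +1 → 14 = O.
The latitude characters are unchanged.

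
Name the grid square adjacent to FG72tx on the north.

Latitude subsquare x = 23; +1 → 24, wraps to 0 = a, carry into square.
Latitude square 2; +1 → 3.
The longitude characters are unchanged.

FG73ta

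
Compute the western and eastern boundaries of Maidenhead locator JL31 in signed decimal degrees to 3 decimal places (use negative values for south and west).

6.000, 8.000

Field J=9, L=11: +9·20° lon, +11·10° lat → SW at lon 0°, lat 20°.
Square 3, 1: +3·2° lon, +1·1° lat → SW at lon 6°, lat 21°.
Cell spans 2° lon × 1° lat.
west 6.000, east 8.000.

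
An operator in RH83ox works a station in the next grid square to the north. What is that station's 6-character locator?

Latitude subsquare x = 23; +1 → 24, wraps to 0 = a, carry into square.
Latitude square 3; +1 → 4.
The longitude characters are unchanged.

RH84oa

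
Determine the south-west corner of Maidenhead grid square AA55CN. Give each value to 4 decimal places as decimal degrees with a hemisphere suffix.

84.4583° S, 169.8333° W

Field A=0, A=0: +0·20° lon, +0·10° lat → SW at lon -180°, lat -90°.
Square 5, 5: +5·2° lon, +5·1° lat → SW at lon -170°, lat -85°.
Subsquare c=2, n=13: +2·0.0833333° lon, +13·0.0416667° lat → SW at lon -169.833°, lat -84.4583°.
latitude 84.4583° S, longitude 169.8333° W.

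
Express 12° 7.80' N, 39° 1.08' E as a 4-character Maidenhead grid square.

KK92

Add 180° to longitude and 90° to latitude: 219.02, 102.13.
Field: lon ⌊219.02/20⌋ = 10 → K; lat ⌊102.13/10⌋ = 10 → K.
Square: lon ⌊19.02/2⌋ = 9; lat ⌊2.13/1⌋ = 2.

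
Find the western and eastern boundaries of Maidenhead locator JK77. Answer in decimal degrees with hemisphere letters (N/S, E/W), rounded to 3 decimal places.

14.000° E, 16.000° E

Field J=9, K=10: +9·20° lon, +10·10° lat → SW at lon 0°, lat 10°.
Square 7, 7: +7·2° lon, +7·1° lat → SW at lon 14°, lat 17°.
Cell spans 2° lon × 1° lat.
west 14.000° E, east 16.000° E.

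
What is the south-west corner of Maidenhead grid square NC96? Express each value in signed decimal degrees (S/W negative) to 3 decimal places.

Field N=13, C=2: +13·20° lon, +2·10° lat → SW at lon 80°, lat -70°.
Square 9, 6: +9·2° lon, +6·1° lat → SW at lon 98°, lat -64°.
latitude -64.000, longitude 98.000.

-64.000, 98.000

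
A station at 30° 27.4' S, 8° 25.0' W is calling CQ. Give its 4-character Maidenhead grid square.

Shift to the Maidenhead origin (180°W, 90°S): lon 171.58, lat 59.54.
Field: lon ⌊171.58/20⌋ = 8 → I; lat ⌊59.54/10⌋ = 5 → F.
Square: lon ⌊11.58/2⌋ = 5; lat ⌊9.54/1⌋ = 9.

IF59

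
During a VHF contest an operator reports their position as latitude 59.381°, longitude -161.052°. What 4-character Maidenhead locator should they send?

Shift to the Maidenhead origin (180°W, 90°S): lon 18.95, lat 149.38.
Field: 18.95/20 → 0 → A, 149.38/10 → 14 → O; chars AO.
Square: 18.95/2 → 9, 9.38/1 → 9; chars 99.

AO99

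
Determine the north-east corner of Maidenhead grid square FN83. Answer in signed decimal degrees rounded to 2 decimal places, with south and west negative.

Field F=5, N=13: +5·20° lon, +13·10° lat → SW at lon -80°, lat 40°.
Square 8, 3: +8·2° lon, +3·1° lat → SW at lon -64°, lat 43°.
Cell spans 2° lon × 1° lat. NE corner is SW corner plus one full cell.
latitude 44.00, longitude -62.00.

44.00, -62.00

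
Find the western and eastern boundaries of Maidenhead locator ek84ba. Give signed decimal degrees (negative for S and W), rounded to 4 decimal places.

Field E=4, K=10: +4·20° lon, +10·10° lat → SW at lon -100°, lat 10°.
Square 8, 4: +8·2° lon, +4·1° lat → SW at lon -84°, lat 14°.
Subsquare b=1, a=0: +1·0.0833333° lon, +0·0.0416667° lat → SW at lon -83.9167°, lat 14°.
Cell spans 0.0833333° lon × 0.0416667° lat.
west -83.9167, east -83.8333.

-83.9167, -83.8333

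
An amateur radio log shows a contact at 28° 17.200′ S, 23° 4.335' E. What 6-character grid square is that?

KG11mr

Offset from 180°W / 90°S: lon 203.0722°, lat 61.7133°.
Field (20°×10°, letters A–R): lon ⌊203.0722/20⌋ = 10 → K; lat ⌊61.7133/10⌋ = 6 → G.
Square (2°×1°, digits 0–9): lon ⌊3.0722/2⌋ = 1; lat ⌊1.7133/1⌋ = 1.
Subsquare (5′×2.5′, letters a–x): lon ⌊1.0722/0.0833333⌋ = 12 → m; lat ⌊0.7133/0.0416667⌋ = 17 → r.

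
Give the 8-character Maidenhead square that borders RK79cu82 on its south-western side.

RK79cu71

Longitude extended square 8; −1 → 7.
Latitude extended square 2; −1 → 1.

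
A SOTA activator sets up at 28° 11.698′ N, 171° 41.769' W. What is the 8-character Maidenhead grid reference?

AL48de66

Add 180° to longitude and 90° to latitude: 8.30385, 118.19497.
Field: 8.30385/20 → 0 → A, 118.19497/10 → 11 → L; chars AL.
Square: 8.30385/2 → 4, 8.19497/1 → 8; chars 48.
Subsquare: 0.30385/0.0833333 → 3 → d, 0.19497/0.0416667 → 4 → e; chars de.
Extended square: 0.05385/0.00833333 → 6, 0.02830/0.00416667 → 6; chars 66.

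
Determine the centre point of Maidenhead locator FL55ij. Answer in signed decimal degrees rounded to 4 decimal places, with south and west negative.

25.3958, -69.2917

Field F=5, L=11: +5·20° lon, +11·10° lat → SW at lon -80°, lat 20°.
Square 5, 5: +5·2° lon, +5·1° lat → SW at lon -70°, lat 25°.
Subsquare i=8, j=9: +8·0.0833333° lon, +9·0.0416667° lat → SW at lon -69.3333°, lat 25.375°.
Cell spans 0.0833333° lon × 0.0416667° lat. Centre is SW corner plus half of each.
latitude 25.3958, longitude -69.2917.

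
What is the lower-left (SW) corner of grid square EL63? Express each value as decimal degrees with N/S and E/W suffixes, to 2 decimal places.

23.00° N, 88.00° W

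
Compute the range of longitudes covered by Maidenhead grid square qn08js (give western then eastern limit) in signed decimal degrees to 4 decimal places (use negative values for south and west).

140.7500, 140.8333

Field Q=16, N=13: +16·20° lon, +13·10° lat → SW at lon 140°, lat 40°.
Square 0, 8: +0·2° lon, +8·1° lat → SW at lon 140°, lat 48°.
Subsquare j=9, s=18: +9·0.0833333° lon, +18·0.0416667° lat → SW at lon 140.75°, lat 48.75°.
Cell spans 0.0833333° lon × 0.0416667° lat.
west 140.7500, east 140.8333.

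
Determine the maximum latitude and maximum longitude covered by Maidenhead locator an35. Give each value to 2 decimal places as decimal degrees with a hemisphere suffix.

Field A=0, N=13: +0·20° lon, +13·10° lat → SW at lon -180°, lat 40°.
Square 3, 5: +3·2° lon, +5·1° lat → SW at lon -174°, lat 45°.
Cell spans 2° lon × 1° lat. NE corner is SW corner plus one full cell.
latitude 46.00° N, longitude 172.00° W.

46.00° N, 172.00° W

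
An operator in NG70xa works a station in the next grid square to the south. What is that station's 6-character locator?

NF79xx

Latitude subsquare a = 0; −1 → -1, wraps to 23 = x, carry into square.
Latitude square 0; −1 → -1, wraps to 9, carry into field.
Latitude field G = 6; −1 → 5 = F.
The longitude characters are unchanged.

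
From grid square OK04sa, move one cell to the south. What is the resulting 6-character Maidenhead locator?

Latitude subsquare a = 0; −1 → -1, wraps to 23 = x, carry into square.
Latitude square 4; −1 → 3.
The longitude characters are unchanged.

OK03sx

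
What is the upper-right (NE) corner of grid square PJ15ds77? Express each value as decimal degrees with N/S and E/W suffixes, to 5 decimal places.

5.78333° N, 122.31667° E

Field P=15, J=9: +15·20° lon, +9·10° lat → SW at lon 120°, lat 0°.
Square 1, 5: +1·2° lon, +5·1° lat → SW at lon 122°, lat 5°.
Subsquare d=3, s=18: +3·0.0833333° lon, +18·0.0416667° lat → SW at lon 122.25°, lat 5.75°.
Extended square 7, 7: +7·0.00833333° lon, +7·0.00416667° lat → SW at lon 122.308°, lat 5.77917°.
Cell spans 0.00833333° lon × 0.00416667° lat. NE corner is SW corner plus one full cell.
latitude 5.78333° N, longitude 122.31667° E.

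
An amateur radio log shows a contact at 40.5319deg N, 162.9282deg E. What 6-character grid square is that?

Shift to the Maidenhead origin (180°W, 90°S): lon 342.9282, lat 130.5319.
Field: 342.9282/20 → 17 → R, 130.5319/10 → 13 → N; chars RN.
Square: 2.9282/2 → 1, 0.5319/1 → 0; chars 10.
Subsquare: 0.9282/0.0833333 → 11 → l, 0.5319/0.0416667 → 12 → m; chars lm.

RN10lm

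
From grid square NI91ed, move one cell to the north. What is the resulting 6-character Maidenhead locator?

NI91ee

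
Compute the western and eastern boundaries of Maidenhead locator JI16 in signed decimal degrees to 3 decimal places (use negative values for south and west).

2.000, 4.000

Field J=9, I=8: +9·20° lon, +8·10° lat → SW at lon 0°, lat -10°.
Square 1, 6: +1·2° lon, +6·1° lat → SW at lon 2°, lat -4°.
Cell spans 2° lon × 1° lat.
west 2.000, east 4.000.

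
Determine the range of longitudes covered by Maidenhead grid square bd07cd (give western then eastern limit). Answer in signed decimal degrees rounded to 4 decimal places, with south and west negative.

Field B=1, D=3: +1·20° lon, +3·10° lat → SW at lon -160°, lat -60°.
Square 0, 7: +0·2° lon, +7·1° lat → SW at lon -160°, lat -53°.
Subsquare c=2, d=3: +2·0.0833333° lon, +3·0.0416667° lat → SW at lon -159.833°, lat -52.875°.
Cell spans 0.0833333° lon × 0.0416667° lat.
west -159.8333, east -159.7500.

-159.8333, -159.7500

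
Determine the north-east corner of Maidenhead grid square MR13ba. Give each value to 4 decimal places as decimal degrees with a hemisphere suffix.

83.0417° N, 62.1667° E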